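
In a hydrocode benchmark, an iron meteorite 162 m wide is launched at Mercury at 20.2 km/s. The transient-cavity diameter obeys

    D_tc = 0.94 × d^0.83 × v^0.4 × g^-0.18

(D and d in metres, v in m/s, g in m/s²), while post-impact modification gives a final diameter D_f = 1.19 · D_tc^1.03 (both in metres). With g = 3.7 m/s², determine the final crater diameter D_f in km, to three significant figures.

D_f ≈ 4.03 km

v = 20200 m/s.
d^0.83 = 162^0.83 = 68.22
v^0.4 = 20200^0.4 = 52.74
g^-0.18 = 3.7^-0.18 = 0.7902
D_tc = 0.94 × 68.22 × 52.74 × 0.7902 = 2672 m
D_f = 1.19 × (2672)^1.03 = 4029 m
     = 4.029 km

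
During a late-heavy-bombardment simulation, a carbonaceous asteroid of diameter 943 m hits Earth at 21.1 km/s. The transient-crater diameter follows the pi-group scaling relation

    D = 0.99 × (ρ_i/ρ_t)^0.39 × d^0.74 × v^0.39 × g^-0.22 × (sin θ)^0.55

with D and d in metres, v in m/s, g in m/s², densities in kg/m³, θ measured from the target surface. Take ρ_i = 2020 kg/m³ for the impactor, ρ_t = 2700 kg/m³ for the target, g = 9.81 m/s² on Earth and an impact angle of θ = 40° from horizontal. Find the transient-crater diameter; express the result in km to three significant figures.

In SI units: v = 21100 m/s.
(ρ_i/ρ_t)^0.39 = (2020/2700)^0.39 = 0.8930
d^0.74 = 943^0.74 = 158.9
v^0.39 = 21100^0.39 = 48.58
g^-0.22 = 9.81^-0.22 = 0.6051
(sin 40°)^0.55 = 0.6428^0.55 = 0.7842
D = 0.99 × 0.8930 × 158.9 × 48.58 × 0.6051 × 0.7842 = 3238 m
   = 3.238 km

D ≈ 3.24 km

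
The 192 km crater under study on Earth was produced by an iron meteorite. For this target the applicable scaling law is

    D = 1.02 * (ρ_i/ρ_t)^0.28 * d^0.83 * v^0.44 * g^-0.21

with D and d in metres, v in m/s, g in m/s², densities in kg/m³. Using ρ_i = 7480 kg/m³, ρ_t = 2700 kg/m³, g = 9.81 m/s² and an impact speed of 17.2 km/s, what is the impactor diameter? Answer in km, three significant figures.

Rearranging for d: d = [D / (1.02 · (7480/2700)^0.28 · 17200^0.44 · 9.81^-0.21)]^(1/0.83).
D = 192000 m.
(7480/2700)^0.28 = 1.330
17200^0.44 = 73.05
9.81^-0.21 = 0.6191
Denominator = 1.02 × 1.330 × 73.05 × 0.6191 = 61.35
D / 61.35 = 192000 / 61.35 = 3130
d = 3130^(1/0.83) = 3130^1.2048 = 16272 m

d ≈ 16.3 km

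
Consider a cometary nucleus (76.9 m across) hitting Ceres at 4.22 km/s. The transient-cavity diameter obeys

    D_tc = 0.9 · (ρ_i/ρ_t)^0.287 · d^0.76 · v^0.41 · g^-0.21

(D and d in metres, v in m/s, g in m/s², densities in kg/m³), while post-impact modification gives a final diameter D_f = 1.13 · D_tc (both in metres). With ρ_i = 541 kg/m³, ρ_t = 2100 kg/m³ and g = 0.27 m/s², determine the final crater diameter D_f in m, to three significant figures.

v = 4220 m/s.
(ρ_i/ρ_t)^0.287 = (541/2100)^0.287 = 0.6776
d^0.76 = 76.9^0.76 = 27.12
v^0.41 = 4220^0.41 = 30.65
g^-0.21 = 0.27^-0.21 = 1.316
D_tc = 0.9 × 0.6776 × 27.12 × 30.65 × 1.316 = 667.1 m
D_f = 1.13 × 667.1 = 753.8 m

D_f ≈ 754 m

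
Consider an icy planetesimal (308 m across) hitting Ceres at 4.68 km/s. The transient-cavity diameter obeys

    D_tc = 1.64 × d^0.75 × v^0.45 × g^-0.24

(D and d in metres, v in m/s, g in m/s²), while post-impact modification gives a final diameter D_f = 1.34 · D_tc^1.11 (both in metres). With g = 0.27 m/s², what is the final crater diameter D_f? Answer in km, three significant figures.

v = 4680 m/s.
d^0.75 = 308^0.75 = 73.52
v^0.45 = 4680^0.45 = 44.83
g^-0.24 = 0.27^-0.24 = 1.369
D_tc = 1.64 × 73.52 × 44.83 × 1.369 = 7400 m
D_f = 1.34 × (7400)^1.11 = 26421 m
     = 26.42 km

D_f ≈ 26.4 km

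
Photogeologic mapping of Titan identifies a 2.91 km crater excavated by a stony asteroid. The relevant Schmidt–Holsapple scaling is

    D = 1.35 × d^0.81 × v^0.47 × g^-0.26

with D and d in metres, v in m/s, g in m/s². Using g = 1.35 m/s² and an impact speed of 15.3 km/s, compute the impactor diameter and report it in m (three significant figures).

d ≈ 53.6 m

Rearranging for d: d = [D / (1.35 · 15300^0.47 · 1.35^-0.26)]^(1/0.81).
D = 2910 m.
15300^0.47 = 92.64
1.35^-0.26 = 0.9249
Denominator = 1.35 × 92.64 × 0.9249 = 115.7
D / 115.7 = 2910 / 115.7 = 25.15
d = 25.15^(1/0.81) = 25.15^1.2346 = 53.59 m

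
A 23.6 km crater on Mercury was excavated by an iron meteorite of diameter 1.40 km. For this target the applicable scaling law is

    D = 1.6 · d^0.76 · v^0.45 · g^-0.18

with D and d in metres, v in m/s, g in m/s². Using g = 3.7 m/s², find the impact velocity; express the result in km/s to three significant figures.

v ≈ 15.1 km/s

Rearranging for v: v = [D / (1.6 · 1400^0.76 · 3.7^-0.18)]^(1/0.45).
D = 23600 m.
1400^0.76 = 246.1
3.7^-0.18 = 0.7902
Denominator = 1.6 × 246.1 × 0.7902 = 311.1
D / 311.1 = 23600 / 311.1 = 75.86
v = 75.86^(1/0.45) = 75.86^2.2222 = 15058 m/s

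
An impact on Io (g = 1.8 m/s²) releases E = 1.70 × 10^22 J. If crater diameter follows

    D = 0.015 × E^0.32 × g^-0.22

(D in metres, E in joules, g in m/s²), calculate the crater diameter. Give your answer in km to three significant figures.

D ≈ 171 km

E^0.32 = (1.70 × 10^22)^0.32 = 1.299 × 10^7
g^-0.22 = 1.8^-0.22 = 0.8787
D = 0.015 × 1.299 × 10^7 × 0.8787 = 1.712 × 10^5 m
   = 171.2 km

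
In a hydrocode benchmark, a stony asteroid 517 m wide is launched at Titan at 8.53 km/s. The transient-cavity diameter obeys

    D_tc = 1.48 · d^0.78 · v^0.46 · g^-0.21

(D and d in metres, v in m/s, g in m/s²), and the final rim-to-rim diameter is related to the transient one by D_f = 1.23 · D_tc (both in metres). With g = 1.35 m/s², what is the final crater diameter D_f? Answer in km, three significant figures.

v = 8530 m/s.
d^0.78 = 517^0.78 = 130.8
v^0.46 = 8530^0.46 = 64.30
g^-0.21 = 1.35^-0.21 = 0.9389
D_tc = 1.48 × 130.8 × 64.30 × 0.9389 = 11690 m
D_f = 1.23 × 11690 = 14379 m
     = 14.38 km

D_f ≈ 14.4 km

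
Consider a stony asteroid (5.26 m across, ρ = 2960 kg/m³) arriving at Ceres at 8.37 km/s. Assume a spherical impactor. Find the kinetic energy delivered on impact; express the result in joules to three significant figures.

v = 8370 m/s.
Mass m = (π/6) ρ d³ = (π/6) × 2960 × (5.26)³ = 2.256 × 10^5 kg
E = ½ m v² = 0.5 × 2.256 × 10^5 × (8370)² = 7.902 × 10^12 J

E ≈ 7.90 × 10^12 J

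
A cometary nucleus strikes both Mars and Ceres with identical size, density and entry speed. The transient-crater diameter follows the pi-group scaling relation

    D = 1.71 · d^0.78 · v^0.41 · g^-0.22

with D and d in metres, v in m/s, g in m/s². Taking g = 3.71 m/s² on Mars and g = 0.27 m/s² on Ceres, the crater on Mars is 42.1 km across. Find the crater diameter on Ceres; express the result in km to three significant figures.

D ≈ 74.9 km

All impactor-dependent factors cancel in the ratio, leaving D_Ceres/D_Mars = (g_Ceres/g_Mars)^-0.22.
(0.27/3.71)^-0.22 = 0.07278^-0.22 = 1.780
D_Ceres = 1.780 × 42.1 km = 74.9 km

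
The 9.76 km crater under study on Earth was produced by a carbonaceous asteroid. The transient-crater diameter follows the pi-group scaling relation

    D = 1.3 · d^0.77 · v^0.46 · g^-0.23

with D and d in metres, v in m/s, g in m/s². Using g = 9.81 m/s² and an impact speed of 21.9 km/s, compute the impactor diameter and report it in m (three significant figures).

d ≈ 545 m

Rearranging for d: d = [D / (1.3 · 21900^0.46 · 9.81^-0.23)]^(1/0.77).
D = 9760 m.
21900^0.46 = 99.22
9.81^-0.23 = 0.5914
Denominator = 1.3 × 99.22 × 0.5914 = 76.28
D / 76.28 = 9760 / 76.28 = 127.9
d = 127.9^(1/0.77) = 127.9^1.2987 = 544.7 m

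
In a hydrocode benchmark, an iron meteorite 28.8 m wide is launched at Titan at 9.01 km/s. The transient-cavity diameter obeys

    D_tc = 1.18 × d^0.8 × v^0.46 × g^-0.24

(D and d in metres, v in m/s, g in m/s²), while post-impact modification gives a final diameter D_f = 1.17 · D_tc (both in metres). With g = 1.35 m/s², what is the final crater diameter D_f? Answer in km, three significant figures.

v = 9010 m/s.
d^0.8 = 28.8^0.8 = 14.71
v^0.46 = 9010^0.46 = 65.94
g^-0.24 = 1.35^-0.24 = 0.9305
D_tc = 1.18 × 14.71 × 65.94 × 0.9305 = 1065 m
D_f = 1.17 × 1065 = 1246 m
     = 1.246 km

D_f ≈ 1.25 km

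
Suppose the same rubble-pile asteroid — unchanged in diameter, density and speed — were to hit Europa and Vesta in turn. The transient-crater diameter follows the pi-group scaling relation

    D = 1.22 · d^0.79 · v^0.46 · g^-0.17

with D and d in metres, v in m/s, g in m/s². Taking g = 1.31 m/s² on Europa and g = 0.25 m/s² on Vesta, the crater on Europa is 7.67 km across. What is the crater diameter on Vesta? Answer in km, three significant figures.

All impactor-dependent factors cancel in the ratio, leaving D_Vesta/D_Europa = (g_Vesta/g_Europa)^-0.17.
(0.25/1.31)^-0.17 = 0.1908^-0.17 = 1.325
D_Vesta = 1.325 × 7.67 km = 10.2 km

D ≈ 10.2 km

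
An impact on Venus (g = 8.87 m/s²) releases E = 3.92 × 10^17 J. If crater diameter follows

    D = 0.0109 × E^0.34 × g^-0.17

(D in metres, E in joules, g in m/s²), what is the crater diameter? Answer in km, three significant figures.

E^0.34 = (3.92 × 10^17)^0.34 = 9.588 × 10^5
g^-0.17 = 8.87^-0.17 = 0.6900
D = 0.0109 × 9.588 × 10^5 × 0.6900 = 7211 m
   = 7.211 km

D ≈ 7.21 km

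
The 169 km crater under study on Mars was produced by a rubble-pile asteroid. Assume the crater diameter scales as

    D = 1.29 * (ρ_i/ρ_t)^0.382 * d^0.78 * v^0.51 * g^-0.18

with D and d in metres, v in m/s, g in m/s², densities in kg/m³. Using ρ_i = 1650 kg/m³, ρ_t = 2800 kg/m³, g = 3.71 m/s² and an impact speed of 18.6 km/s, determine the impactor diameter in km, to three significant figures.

d ≈ 10.3 km

Rearranging for d: d = [D / (1.29 · (1650/2800)^0.382 · 18600^0.51 · 3.71^-0.18)]^(1/0.78).
D = 169000 m.
(1650/2800)^0.382 = 0.8171
18600^0.51 = 150.5
3.71^-0.18 = 0.7898
Denominator = 1.29 × 0.8171 × 150.5 × 0.7898 = 125.3
D / 125.3 = 169000 / 125.3 = 1349
d = 1349^(1/0.78) = 1349^1.2821 = 10304 m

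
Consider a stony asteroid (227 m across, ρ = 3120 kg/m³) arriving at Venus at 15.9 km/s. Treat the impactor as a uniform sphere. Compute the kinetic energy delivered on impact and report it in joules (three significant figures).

v = 15900 m/s.
Mass m = (π/6) ρ d³ = (π/6) × 3120 × (227)³ = 1.911 × 10^10 kg
E = ½ m v² = 0.5 × 1.911 × 10^10 × (15900)² = 2.416 × 10^18 J

E ≈ 2.42 × 10^18 J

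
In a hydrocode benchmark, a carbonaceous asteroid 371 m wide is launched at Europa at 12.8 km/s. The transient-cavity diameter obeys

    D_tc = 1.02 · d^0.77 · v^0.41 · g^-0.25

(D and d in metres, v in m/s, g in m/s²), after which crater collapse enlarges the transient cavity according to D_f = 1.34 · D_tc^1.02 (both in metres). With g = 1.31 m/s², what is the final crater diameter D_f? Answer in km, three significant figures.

D_f ≈ 6.94 km

v = 12800 m/s.
d^0.77 = 371^0.77 = 95.15
v^0.41 = 12800^0.41 = 48.30
g^-0.25 = 1.31^-0.25 = 0.9347
D_tc = 1.02 × 95.15 × 48.30 × 0.9347 = 4382 m
D_f = 1.34 × (4382)^1.02 = 6944 m
     = 6.944 km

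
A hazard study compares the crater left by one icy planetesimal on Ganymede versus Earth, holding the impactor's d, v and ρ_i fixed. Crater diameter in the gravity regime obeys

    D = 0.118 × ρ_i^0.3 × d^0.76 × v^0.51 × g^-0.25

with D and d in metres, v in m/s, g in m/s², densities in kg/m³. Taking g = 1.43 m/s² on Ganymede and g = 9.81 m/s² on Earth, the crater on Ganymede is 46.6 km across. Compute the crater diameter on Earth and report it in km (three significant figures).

D ≈ 28.8 km

All impactor-dependent factors cancel in the ratio, leaving D_Earth/D_Ganymede = (g_Earth/g_Ganymede)^-0.25.
(9.81/1.43)^-0.25 = 6.860^-0.25 = 0.6179
D_Earth = 0.6179 × 46.6 km = 28.8 km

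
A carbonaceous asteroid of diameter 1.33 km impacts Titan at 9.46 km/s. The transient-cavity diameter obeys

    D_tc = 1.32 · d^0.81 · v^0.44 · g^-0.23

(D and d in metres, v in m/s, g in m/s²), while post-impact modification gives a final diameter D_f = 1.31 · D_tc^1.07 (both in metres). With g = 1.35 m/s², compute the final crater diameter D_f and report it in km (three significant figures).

In SI: d = 1330 m, v = 9460 m/s.
d^0.81 = 1330^0.81 = 339.1
v^0.44 = 9460^0.44 = 56.16
g^-0.23 = 1.35^-0.23 = 0.9333
D_tc = 1.32 × 339.1 × 56.16 × 0.9333 = 23460 m
D_f = 1.31 × (23460)^1.07 = 62162 m
     = 62.16 km

D_f ≈ 62.2 km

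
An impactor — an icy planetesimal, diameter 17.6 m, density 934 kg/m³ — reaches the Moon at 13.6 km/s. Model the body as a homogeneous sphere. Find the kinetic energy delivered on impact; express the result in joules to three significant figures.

E ≈ 2.47 × 10^14 J

v = 13600 m/s.
Mass m = (π/6) ρ d³ = (π/6) × 934 × (17.6)³ = 2.666 × 10^6 kg
E = ½ m v² = 0.5 × 2.666 × 10^6 × (13600)² = 2.466 × 10^14 J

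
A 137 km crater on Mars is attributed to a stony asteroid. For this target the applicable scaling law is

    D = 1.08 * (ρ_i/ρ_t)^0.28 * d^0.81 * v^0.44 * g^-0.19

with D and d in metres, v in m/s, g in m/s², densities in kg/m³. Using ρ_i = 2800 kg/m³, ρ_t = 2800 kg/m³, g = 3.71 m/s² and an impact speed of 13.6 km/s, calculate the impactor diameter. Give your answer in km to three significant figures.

d ≈ 15.4 km

Rearranging for d: d = [D / (1.08 · (2800/2800)^0.28 · 13600^0.44 · 3.71^-0.19)]^(1/0.81).
D = 137000 m.
(2800/2800)^0.28 = 1.000
13600^0.44 = 65.88
3.71^-0.19 = 0.7795
Denominator = 1.08 × 1.000 × 65.88 × 0.7795 = 55.46
D / 55.46 = 137000 / 55.46 = 2470
d = 2470^(1/0.81) = 2470^1.2346 = 15439 m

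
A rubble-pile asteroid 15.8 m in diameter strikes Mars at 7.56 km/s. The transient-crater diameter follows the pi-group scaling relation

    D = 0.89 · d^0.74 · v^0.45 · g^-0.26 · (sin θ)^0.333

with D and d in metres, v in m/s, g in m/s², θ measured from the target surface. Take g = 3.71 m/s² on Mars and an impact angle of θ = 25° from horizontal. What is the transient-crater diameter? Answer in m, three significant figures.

In SI units: v = 7560 m/s.
d^0.74 = 15.8^0.74 = 7.709
v^0.45 = 7560^0.45 = 55.63
g^-0.26 = 3.71^-0.26 = 0.7112
(sin 25°)^0.333 = 0.4226^0.333 = 0.7506
D = 0.89 × 7.709 × 55.63 × 0.7112 × 0.7506 = 203.7 m

D ≈ 204 m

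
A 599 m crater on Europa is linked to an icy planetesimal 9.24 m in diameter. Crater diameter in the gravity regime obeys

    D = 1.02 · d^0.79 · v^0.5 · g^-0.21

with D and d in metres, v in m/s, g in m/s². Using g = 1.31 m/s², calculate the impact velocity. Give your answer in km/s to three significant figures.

Rearranging for v: v = [D / (1.02 · 9.24^0.79 · 1.31^-0.21)]^(1/0.5).
9.24^0.79 = 5.793
1.31^-0.21 = 0.9449
Denominator = 1.02 × 5.793 × 0.9449 = 5.583
D / 5.583 = 599 / 5.583 = 107.3
v = 107.3^(1/0.5) = 107.3^2 = 11513 m/s

v ≈ 11.5 km/s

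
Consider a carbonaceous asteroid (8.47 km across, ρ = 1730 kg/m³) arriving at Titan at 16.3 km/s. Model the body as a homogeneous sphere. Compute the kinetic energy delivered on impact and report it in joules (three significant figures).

d = 8470 m; v = 16300 m/s.
Mass m = (π/6) ρ d³ = (π/6) × 1730 × (8470)³ = 5.504 × 10^14 kg
E = ½ m v² = 0.5 × 5.504 × 10^14 × (16300)² = 7.312 × 10^22 J

E ≈ 7.31 × 10^22 J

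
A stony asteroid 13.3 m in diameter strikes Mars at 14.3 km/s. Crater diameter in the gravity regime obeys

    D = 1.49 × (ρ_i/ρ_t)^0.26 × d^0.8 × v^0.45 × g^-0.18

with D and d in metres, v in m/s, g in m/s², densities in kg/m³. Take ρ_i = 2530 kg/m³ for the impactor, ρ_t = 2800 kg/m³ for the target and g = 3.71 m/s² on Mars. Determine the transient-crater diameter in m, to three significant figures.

D ≈ 673 m

In SI units: v = 14300 m/s.
(ρ_i/ρ_t)^0.26 = (2530/2800)^0.26 = 0.9740
d^0.8 = 13.3^0.8 = 7.926
v^0.45 = 14300^0.45 = 74.11
g^-0.18 = 3.71^-0.18 = 0.7898
D = 1.49 × 0.9740 × 7.926 × 74.11 × 0.7898 = 673.3 m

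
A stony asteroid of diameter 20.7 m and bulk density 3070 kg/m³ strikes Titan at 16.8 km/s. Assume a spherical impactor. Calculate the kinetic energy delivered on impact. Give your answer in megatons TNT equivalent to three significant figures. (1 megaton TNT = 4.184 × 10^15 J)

v = 16800 m/s.
Mass m = (π/6) ρ d³ = (π/6) × 3070 × (20.7)³ = 1.426 × 10^7 kg
E = ½ m v² = 0.5 × 1.426 × 10^7 × (16800)² = 2.012 × 10^15 J
   = 2.012 × 10^15 / 4.184×10^15 = 0.4809 Mt

E ≈ 0.481 Mt TNT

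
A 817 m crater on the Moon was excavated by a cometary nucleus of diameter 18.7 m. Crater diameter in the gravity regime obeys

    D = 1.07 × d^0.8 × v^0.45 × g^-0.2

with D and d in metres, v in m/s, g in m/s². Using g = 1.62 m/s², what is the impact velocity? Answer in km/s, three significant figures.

v ≈ 17.3 km/s

Rearranging for v: v = [D / (1.07 · 18.7^0.8 · 1.62^-0.2)]^(1/0.45).
18.7^0.8 = 10.41
1.62^-0.2 = 0.9080
Denominator = 1.07 × 10.41 × 0.9080 = 10.11
D / 10.11 = 817 / 10.11 = 80.81
v = 80.81^(1/0.45) = 80.81^2.2222 = 17329 m/s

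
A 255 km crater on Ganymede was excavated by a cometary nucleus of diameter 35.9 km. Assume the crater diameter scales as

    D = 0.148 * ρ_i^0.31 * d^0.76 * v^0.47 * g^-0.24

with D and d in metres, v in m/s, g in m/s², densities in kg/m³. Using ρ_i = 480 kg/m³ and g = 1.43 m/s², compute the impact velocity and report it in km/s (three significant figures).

v ≈ 16.4 km/s

Rearranging for v: v = [D / (0.148 · 480^0.31 · 35900^0.76 · 1.43^-0.24)]^(1/0.47).
D = 255000 m.
480^0.31 = 6.779
35900^0.76 = 2896
1.43^-0.24 = 0.9177
Denominator = 0.148 × 6.779 × 2896 × 0.9177 = 2666
D / 2666 = 255000 / 2666 = 95.65
v = 95.65^(1/0.47) = 95.65^2.1277 = 16380 m/s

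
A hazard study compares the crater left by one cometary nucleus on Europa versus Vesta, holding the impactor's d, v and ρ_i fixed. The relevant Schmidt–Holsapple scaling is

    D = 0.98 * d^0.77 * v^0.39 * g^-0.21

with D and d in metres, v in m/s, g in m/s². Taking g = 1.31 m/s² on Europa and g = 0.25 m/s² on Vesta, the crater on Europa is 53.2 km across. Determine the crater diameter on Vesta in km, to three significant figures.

All impactor-dependent factors cancel in the ratio, leaving D_Vesta/D_Europa = (g_Vesta/g_Europa)^-0.21.
(0.25/1.31)^-0.21 = 0.1908^-0.21 = 1.416
D_Vesta = 1.416 × 53.2 km = 75.3 km

D ≈ 75.3 km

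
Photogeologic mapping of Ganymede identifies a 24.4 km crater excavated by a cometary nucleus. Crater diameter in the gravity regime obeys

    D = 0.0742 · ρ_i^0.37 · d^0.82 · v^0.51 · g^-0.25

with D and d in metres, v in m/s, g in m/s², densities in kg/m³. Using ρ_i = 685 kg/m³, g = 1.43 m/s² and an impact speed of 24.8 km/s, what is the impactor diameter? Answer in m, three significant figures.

Rearranging for d: d = [D / (0.0742 · 685^0.37 · 24800^0.51 · 1.43^-0.25)]^(1/0.82).
D = 24400 m.
685^0.37 = 11.20
24800^0.51 = 174.2
1.43^-0.25 = 0.9145
Denominator = 0.0742 × 11.20 × 174.2 × 0.9145 = 132.4
D / 132.4 = 24400 / 132.4 = 184.3
d = 184.3^(1/0.82) = 184.3^1.2195 = 579.2 m

d ≈ 579 m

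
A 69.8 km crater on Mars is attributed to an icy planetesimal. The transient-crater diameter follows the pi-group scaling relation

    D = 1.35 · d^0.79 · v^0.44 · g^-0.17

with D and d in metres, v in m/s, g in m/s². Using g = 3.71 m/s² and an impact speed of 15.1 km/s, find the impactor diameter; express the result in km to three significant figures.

Rearranging for d: d = [D / (1.35 · 15100^0.44 · 3.71^-0.17)]^(1/0.79).
D = 69800 m.
15100^0.44 = 68.98
3.71^-0.17 = 0.8002
Denominator = 1.35 × 68.98 × 0.8002 = 74.52
D / 74.52 = 69800 / 74.52 = 936.7
d = 936.7^(1/0.79) = 936.7^1.2658 = 5774 m

d ≈ 5.77 km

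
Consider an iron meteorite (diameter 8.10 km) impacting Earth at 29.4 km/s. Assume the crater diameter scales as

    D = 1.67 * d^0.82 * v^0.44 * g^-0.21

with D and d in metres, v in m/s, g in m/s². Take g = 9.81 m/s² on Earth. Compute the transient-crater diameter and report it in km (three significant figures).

D ≈ 153 km

In SI units: d = 8100 m, v = 29400 m/s.
d^0.82 = 8100^0.82 = 1603
v^0.44 = 29400^0.44 = 92.49
g^-0.21 = 9.81^-0.21 = 0.6191
D = 1.67 × 1603 × 92.49 × 0.6191 = 1.533 × 10^5 m
   = 153.3 km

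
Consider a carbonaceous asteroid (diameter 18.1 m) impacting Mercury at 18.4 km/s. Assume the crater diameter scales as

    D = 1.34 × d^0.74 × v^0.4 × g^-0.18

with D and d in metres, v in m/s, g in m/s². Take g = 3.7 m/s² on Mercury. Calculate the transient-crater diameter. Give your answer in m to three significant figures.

In SI units: v = 18400 m/s.
d^0.74 = 18.1^0.74 = 8.525
v^0.4 = 18400^0.4 = 50.81
g^-0.18 = 3.7^-0.18 = 0.7902
D = 1.34 × 8.525 × 50.81 × 0.7902 = 458.7 m

D ≈ 459 m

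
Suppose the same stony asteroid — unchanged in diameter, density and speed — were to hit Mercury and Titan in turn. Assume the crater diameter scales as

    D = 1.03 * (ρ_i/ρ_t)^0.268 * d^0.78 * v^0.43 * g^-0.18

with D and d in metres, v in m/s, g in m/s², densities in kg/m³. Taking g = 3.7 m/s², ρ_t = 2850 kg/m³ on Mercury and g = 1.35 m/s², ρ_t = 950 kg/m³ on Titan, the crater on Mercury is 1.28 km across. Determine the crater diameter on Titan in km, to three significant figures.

D ≈ 2.06 km

The impactor-only factors (d, v, ρ_i) cancel in the ratio, leaving D_Titan/D_Mercury = (g_Titan/g_Mercury)^-0.18 · (ρ_t,Mercury/ρ_t,Titan)^0.268.
(1.35/3.7)^-0.18 = 0.3649^-0.18 = 1.199
(2850/950)^0.268 = 3.000^0.268 = 1.342
Ratio = 1.199 × 1.342 = 1.609
D_Titan = 1.609 × 1.28 km = 2.06 km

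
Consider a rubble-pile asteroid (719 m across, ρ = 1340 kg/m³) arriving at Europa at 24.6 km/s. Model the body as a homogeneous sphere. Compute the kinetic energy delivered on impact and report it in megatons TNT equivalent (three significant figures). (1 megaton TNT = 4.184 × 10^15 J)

v = 24600 m/s.
Mass m = (π/6) ρ d³ = (π/6) × 1340 × (719)³ = 2.608 × 10^11 kg
E = ½ m v² = 0.5 × 2.608 × 10^11 × (24600)² = 7.891 × 10^19 J
   = 7.891 × 10^19 / 4.184×10^15 = 18860 Mt

E ≈ 18900 Mt TNT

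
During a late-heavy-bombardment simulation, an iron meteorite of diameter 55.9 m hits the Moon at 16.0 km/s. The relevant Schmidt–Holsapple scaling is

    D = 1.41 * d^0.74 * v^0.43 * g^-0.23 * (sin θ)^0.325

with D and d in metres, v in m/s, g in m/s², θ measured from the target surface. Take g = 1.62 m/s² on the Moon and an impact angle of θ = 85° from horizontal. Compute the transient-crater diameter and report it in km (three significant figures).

D ≈ 1.59 km

In SI units: v = 16000 m/s.
d^0.74 = 55.9^0.74 = 19.64
v^0.43 = 16000^0.43 = 64.23
g^-0.23 = 1.62^-0.23 = 0.8950
(sin 85°)^0.325 = 0.9962^0.325 = 0.9988
D = 1.41 × 19.64 × 64.23 × 0.8950 × 0.9988 = 1590 m
   = 1.590 km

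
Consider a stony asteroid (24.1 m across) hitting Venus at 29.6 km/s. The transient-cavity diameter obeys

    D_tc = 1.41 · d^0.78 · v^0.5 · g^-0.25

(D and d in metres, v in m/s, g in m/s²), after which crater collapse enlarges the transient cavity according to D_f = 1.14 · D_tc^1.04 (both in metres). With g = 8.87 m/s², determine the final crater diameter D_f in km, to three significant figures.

D_f ≈ 2.58 km

v = 29600 m/s.
d^0.78 = 24.1^0.78 = 11.97
v^0.5 = 29600^0.5 = 172.0
g^-0.25 = 8.87^-0.25 = 0.5795
D_tc = 1.41 × 11.97 × 172.0 × 0.5795 = 1682 m
D_f = 1.14 × (1682)^1.04 = 2581 m
     = 2.581 km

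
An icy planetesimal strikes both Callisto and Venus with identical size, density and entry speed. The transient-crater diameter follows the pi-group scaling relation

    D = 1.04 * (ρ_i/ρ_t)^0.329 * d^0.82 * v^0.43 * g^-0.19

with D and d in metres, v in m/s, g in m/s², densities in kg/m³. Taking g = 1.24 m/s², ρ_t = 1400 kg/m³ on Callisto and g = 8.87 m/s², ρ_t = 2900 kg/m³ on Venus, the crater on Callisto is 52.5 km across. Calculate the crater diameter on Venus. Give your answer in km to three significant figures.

D ≈ 28.4 km

The impactor-only factors (d, v, ρ_i) cancel in the ratio, leaving D_Venus/D_Callisto = (g_Venus/g_Callisto)^-0.19 · (ρ_t,Callisto/ρ_t,Venus)^0.329.
(8.87/1.24)^-0.19 = 7.153^-0.19 = 0.6881
(1400/2900)^0.329 = 0.4828^0.329 = 0.7870
Ratio = 0.6881 × 0.7870 = 0.5415
D_Venus = 0.5415 × 52.5 km = 28.4 km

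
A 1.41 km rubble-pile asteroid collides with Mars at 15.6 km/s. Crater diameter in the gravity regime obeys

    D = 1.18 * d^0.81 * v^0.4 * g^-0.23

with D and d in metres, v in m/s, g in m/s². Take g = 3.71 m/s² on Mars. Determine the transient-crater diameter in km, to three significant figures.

D ≈ 14.8 km

In SI units: d = 1410 m, v = 15600 m/s.
d^0.81 = 1410^0.81 = 355.5
v^0.4 = 15600^0.4 = 47.56
g^-0.23 = 3.71^-0.23 = 0.7397
D = 1.18 × 355.5 × 47.56 × 0.7397 = 14758 m
   = 14.76 km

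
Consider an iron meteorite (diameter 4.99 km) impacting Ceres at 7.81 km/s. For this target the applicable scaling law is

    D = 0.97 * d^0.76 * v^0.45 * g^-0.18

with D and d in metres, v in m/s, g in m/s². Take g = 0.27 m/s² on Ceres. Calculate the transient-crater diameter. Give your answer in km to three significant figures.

D ≈ 44.8 km

In SI units: d = 4990 m, v = 7810 m/s.
d^0.76 = 4990^0.76 = 646.5
v^0.45 = 7810^0.45 = 56.45
g^-0.18 = 0.27^-0.18 = 1.266
D = 0.97 × 646.5 × 56.45 × 1.266 = 44816 m
   = 44.82 km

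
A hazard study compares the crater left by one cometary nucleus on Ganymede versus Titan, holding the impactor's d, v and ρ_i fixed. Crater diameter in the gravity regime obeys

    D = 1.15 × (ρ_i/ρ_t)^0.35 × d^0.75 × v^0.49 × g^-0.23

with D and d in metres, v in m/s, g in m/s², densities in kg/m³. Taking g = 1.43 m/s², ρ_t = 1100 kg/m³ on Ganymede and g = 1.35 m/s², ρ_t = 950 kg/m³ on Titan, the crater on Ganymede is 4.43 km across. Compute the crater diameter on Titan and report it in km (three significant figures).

The impactor-only factors (d, v, ρ_i) cancel in the ratio, leaving D_Titan/D_Ganymede = (g_Titan/g_Ganymede)^-0.23 · (ρ_t,Ganymede/ρ_t,Titan)^0.35.
(1.35/1.43)^-0.23 = 0.9441^-0.23 = 1.013
(1100/950)^0.35 = 1.158^0.35 = 1.053
Ratio = 1.013 × 1.053 = 1.067
D_Titan = 1.067 × 4.43 km = 4.73 km

D ≈ 4.73 km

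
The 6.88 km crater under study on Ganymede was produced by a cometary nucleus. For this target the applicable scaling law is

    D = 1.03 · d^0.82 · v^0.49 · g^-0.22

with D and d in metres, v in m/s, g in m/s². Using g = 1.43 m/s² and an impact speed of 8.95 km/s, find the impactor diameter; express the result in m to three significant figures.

d ≈ 221 m

Rearranging for d: d = [D / (1.03 · 8950^0.49 · 1.43^-0.22)]^(1/0.82).
D = 6880 m.
8950^0.49 = 86.38
1.43^-0.22 = 0.9243
Denominator = 1.03 × 86.38 × 0.9243 = 82.24
D / 82.24 = 6880 / 82.24 = 83.66
d = 83.66^(1/0.82) = 83.66^1.2195 = 221.1 m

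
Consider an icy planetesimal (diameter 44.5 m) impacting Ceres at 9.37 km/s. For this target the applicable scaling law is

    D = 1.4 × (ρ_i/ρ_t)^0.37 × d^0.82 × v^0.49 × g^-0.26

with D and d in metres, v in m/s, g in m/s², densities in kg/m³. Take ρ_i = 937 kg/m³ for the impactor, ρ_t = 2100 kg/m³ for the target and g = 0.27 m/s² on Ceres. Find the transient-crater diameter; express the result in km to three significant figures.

In SI units: v = 9370 m/s.
(ρ_i/ρ_t)^0.37 = (937/2100)^0.37 = 0.7419
d^0.82 = 44.5^0.82 = 22.47
v^0.49 = 9370^0.49 = 88.34
g^-0.26 = 0.27^-0.26 = 1.406
D = 1.4 × 0.7419 × 22.47 × 88.34 × 1.406 = 2899 m
   = 2.899 km

D ≈ 2.90 km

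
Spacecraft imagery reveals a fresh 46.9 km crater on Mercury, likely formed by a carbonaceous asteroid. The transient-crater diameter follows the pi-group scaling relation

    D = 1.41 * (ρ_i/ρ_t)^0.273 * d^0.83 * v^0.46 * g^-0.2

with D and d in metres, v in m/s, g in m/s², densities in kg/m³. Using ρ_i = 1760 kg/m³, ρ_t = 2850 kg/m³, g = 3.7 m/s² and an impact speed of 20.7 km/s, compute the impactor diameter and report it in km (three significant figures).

Rearranging for d: d = [D / (1.41 · (1760/2850)^0.273 · 20700^0.46 · 3.7^-0.2)]^(1/0.83).
D = 46900 m.
(1760/2850)^0.273 = 0.8767
20700^0.46 = 96.68
3.7^-0.2 = 0.7698
Denominator = 1.41 × 0.8767 × 96.68 × 0.7698 = 92.00
D / 92.00 = 46900 / 92.00 = 509.8
d = 509.8^(1/0.83) = 509.8^1.2048 = 1828 m

d ≈ 1.83 km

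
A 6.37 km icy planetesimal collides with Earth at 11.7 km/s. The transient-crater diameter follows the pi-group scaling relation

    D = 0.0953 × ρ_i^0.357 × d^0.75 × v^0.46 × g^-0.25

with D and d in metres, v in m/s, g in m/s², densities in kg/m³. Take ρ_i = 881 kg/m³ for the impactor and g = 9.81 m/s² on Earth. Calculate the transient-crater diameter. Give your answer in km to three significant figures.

In SI units: d = 6370 m, v = 11700 m/s.
ρ_i^0.357 = 881^0.357 = 11.26
d^0.75 = 6370^0.75 = 713.0
v^0.46 = 11700^0.46 = 74.36
g^-0.25 = 9.81^-0.25 = 0.5650
D = 0.0953 × 11.26 × 713.0 × 74.36 × 0.5650 = 32145 m
   = 32.14 km

D ≈ 32.1 km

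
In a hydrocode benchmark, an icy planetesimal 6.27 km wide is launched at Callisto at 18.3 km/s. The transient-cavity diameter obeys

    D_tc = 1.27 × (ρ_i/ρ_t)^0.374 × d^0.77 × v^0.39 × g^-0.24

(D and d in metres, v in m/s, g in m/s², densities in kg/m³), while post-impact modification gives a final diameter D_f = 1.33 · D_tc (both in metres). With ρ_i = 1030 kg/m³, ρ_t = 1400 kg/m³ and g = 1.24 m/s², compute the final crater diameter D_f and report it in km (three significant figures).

In SI: d = 6270 m, v = 18300 m/s.
(ρ_i/ρ_t)^0.374 = (1030/1400)^0.374 = 0.8916
d^0.77 = 6270^0.77 = 839.3
v^0.39 = 18300^0.39 = 45.96
g^-0.24 = 1.24^-0.24 = 0.9497
D_tc = 1.27 × 0.8916 × 839.3 × 45.96 × 0.9497 = 41480 m
D_f = 1.33 × 41480 = 55168 m
     = 55.17 km

D_f ≈ 55.2 km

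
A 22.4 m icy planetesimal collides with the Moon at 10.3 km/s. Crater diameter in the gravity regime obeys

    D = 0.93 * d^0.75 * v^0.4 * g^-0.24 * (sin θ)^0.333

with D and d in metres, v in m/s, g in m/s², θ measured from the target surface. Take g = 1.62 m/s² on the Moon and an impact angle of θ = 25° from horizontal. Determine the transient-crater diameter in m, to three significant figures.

D ≈ 258 m

In SI units: v = 10300 m/s.
d^0.75 = 22.4^0.75 = 10.30
v^0.4 = 10300^0.4 = 40.28
g^-0.24 = 1.62^-0.24 = 0.8907
(sin 25°)^0.333 = 0.4226^0.333 = 0.7506
D = 0.93 × 10.30 × 40.28 × 0.8907 × 0.7506 = 258.0 m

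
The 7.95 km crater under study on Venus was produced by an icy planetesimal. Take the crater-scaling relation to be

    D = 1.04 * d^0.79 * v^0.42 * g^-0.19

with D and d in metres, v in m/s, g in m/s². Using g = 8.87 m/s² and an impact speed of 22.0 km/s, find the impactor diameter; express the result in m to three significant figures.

Rearranging for d: d = [D / (1.04 · 22000^0.42 · 8.87^-0.19)]^(1/0.79).
D = 7950 m.
22000^0.42 = 66.65
8.87^-0.19 = 0.6605
Denominator = 1.04 × 66.65 × 0.6605 = 45.78
D / 45.78 = 7950 / 45.78 = 173.7
d = 173.7^(1/0.79) = 173.7^1.2658 = 684.1 m

d ≈ 684 m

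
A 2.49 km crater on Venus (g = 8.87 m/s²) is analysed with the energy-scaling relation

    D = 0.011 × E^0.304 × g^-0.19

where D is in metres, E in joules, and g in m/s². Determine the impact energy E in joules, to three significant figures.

Rearranging: E = [D / (0.011 · g^-0.19)]^(1/0.304).
D = 2490 m.
g^-0.19 = 8.87^-0.19 = 0.6605
D / (0.011 × 0.6605) = 2490 / (7.265 × 10^-3) = 3.427 × 10^5
E = (3.427 × 10^5)^3.2895 = 1.611 × 10^18 J

E ≈ 1.61 × 10^18 J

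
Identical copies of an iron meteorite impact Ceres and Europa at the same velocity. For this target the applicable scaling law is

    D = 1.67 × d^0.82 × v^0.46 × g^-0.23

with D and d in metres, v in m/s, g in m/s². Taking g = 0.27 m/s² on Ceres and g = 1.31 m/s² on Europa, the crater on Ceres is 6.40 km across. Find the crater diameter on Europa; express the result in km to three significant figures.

D ≈ 4.45 km

All impactor-dependent factors cancel in the ratio, leaving D_Europa/D_Ceres = (g_Europa/g_Ceres)^-0.23.
(1.31/0.27)^-0.23 = 4.852^-0.23 = 0.6954
D_Europa = 0.6954 × 6.40 km = 4.45 km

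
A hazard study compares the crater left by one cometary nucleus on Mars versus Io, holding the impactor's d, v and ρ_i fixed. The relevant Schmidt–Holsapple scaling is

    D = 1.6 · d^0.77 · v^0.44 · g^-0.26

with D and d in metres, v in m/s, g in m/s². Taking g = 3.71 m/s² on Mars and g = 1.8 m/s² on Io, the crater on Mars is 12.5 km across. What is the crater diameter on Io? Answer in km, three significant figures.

D ≈ 15.1 km

All impactor-dependent factors cancel in the ratio, leaving D_Io/D_Mars = (g_Io/g_Mars)^-0.26.
(1.8/3.71)^-0.26 = 0.4852^-0.26 = 1.207
D_Io = 1.207 × 12.5 km = 15.1 km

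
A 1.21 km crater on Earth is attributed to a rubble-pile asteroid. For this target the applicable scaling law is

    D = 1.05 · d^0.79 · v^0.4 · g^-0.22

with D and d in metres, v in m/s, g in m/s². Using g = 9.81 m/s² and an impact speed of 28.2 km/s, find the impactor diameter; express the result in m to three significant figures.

d ≈ 79.1 m

Rearranging for d: d = [D / (1.05 · 28200^0.4 · 9.81^-0.22)]^(1/0.79).
D = 1210 m.
28200^0.4 = 60.27
9.81^-0.22 = 0.6051
Denominator = 1.05 × 60.27 × 0.6051 = 38.29
D / 38.29 = 1210 / 38.29 = 31.60
d = 31.60^(1/0.79) = 31.60^1.2658 = 79.12 m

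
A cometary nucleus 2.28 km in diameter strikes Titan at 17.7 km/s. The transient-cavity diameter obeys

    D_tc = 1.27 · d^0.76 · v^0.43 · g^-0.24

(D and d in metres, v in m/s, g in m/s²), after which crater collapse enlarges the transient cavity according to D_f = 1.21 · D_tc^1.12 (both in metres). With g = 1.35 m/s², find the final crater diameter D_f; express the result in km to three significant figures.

D_f ≈ 117 km

In SI: d = 2280 m, v = 17700 m/s.
d^0.76 = 2280^0.76 = 356.5
v^0.43 = 17700^0.43 = 67.09
g^-0.24 = 1.35^-0.24 = 0.9305
D_tc = 1.27 × 356.5 × 67.09 × 0.9305 = 28260 m
D_f = 1.21 × (28260)^1.12 = 1.170 × 10^5 m
     = 117.0 km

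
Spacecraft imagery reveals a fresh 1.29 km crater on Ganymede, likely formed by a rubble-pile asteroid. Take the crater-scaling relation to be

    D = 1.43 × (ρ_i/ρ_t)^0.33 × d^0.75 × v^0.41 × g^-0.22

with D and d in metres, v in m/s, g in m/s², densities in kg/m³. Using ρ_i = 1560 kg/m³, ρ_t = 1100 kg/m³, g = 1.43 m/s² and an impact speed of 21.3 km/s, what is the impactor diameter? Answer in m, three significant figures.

d ≈ 35.7 m

Rearranging for d: d = [D / (1.43 · (1560/1100)^0.33 · 21300^0.41 · 1.43^-0.22)]^(1/0.75).
D = 1290 m.
(1560/1100)^0.33 = 1.122
21300^0.41 = 59.52
1.43^-0.22 = 0.9243
Denominator = 1.43 × 1.122 × 59.52 × 0.9243 = 88.27
D / 88.27 = 1290 / 88.27 = 14.61
d = 14.61^(1/0.75) = 14.61^1.3333 = 35.71 m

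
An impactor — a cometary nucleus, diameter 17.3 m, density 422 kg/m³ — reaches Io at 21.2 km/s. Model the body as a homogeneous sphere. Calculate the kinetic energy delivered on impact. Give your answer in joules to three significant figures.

E ≈ 2.57 × 10^14 J

v = 21200 m/s.
Mass m = (π/6) ρ d³ = (π/6) × 422 × (17.3)³ = 1.144 × 10^6 kg
E = ½ m v² = 0.5 × 1.144 × 10^6 × (21200)² = 2.571 × 10^14 J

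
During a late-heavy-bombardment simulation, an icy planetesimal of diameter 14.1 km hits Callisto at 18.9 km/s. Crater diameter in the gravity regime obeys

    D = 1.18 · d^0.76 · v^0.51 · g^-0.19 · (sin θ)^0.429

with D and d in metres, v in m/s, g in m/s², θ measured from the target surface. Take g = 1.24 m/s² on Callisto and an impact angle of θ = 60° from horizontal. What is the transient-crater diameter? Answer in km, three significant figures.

In SI units: d = 14100 m, v = 18900 m/s.
d^0.76 = 14100^0.76 = 1424
v^0.51 = 18900^0.51 = 151.7
g^-0.19 = 1.24^-0.19 = 0.9600
(sin 60°)^0.429 = 0.8660^0.429 = 0.9401
D = 1.18 × 1424 × 151.7 × 0.9600 × 0.9401 = 2.301 × 10^5 m
   = 230.1 km

D ≈ 230 km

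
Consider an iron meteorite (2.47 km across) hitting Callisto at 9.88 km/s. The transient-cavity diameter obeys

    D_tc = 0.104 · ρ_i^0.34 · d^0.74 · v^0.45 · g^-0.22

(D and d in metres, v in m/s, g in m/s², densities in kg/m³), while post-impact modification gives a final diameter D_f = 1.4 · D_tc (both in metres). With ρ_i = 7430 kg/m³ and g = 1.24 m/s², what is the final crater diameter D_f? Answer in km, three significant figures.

In SI: d = 2470 m, v = 9880 m/s.
ρ_i^0.34 = 7430^0.34 = 20.71
d^0.74 = 2470^0.74 = 324.0
v^0.45 = 9880^0.45 = 62.75
g^-0.22 = 1.24^-0.22 = 0.9538
D_tc = 0.104 × 20.71 × 324.0 × 62.75 × 0.9538 = 41770 m
D_f = 1.4 × 41770 = 58478 m
     = 58.48 km

D_f ≈ 58.5 km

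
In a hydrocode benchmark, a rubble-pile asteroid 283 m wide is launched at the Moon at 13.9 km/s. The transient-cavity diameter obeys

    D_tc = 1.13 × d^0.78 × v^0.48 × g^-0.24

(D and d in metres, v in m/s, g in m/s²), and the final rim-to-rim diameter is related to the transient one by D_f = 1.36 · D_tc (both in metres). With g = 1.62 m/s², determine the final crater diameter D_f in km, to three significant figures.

v = 13900 m/s.
d^0.78 = 283^0.78 = 81.73
v^0.48 = 13900^0.48 = 97.42
g^-0.24 = 1.62^-0.24 = 0.8907
D_tc = 1.13 × 81.73 × 97.42 × 0.8907 = 8014 m
D_f = 1.36 × 8014 = 10899 m
     = 10.90 km

D_f ≈ 10.9 km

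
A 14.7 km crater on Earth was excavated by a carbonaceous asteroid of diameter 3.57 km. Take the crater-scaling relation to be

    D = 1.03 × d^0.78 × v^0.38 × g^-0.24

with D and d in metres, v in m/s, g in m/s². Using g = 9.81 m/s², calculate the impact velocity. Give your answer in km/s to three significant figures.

v ≈ 18.5 km/s

Rearranging for v: v = [D / (1.03 · 3570^0.78 · 9.81^-0.24)]^(1/0.38).
D = 14700 m.
3570^0.78 = 590.3
9.81^-0.24 = 0.5781
Denominator = 1.03 × 590.3 × 0.5781 = 351.5
D / 351.5 = 14700 / 351.5 = 41.82
v = 41.82^(1/0.38) = 41.82^2.6316 = 18486 m/s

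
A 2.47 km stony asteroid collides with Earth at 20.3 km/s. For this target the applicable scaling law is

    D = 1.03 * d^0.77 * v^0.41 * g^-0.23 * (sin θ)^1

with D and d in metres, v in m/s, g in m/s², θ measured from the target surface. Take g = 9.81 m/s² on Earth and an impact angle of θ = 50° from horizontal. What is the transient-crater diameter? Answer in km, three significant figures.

D ≈ 11.2 km

In SI units: d = 2470 m, v = 20300 m/s.
d^0.77 = 2470^0.77 = 409.6
v^0.41 = 20300^0.41 = 58.35
g^-0.23 = 9.81^-0.23 = 0.5914
(sin 50°)^1 = 0.7660^1 = 0.7660
D = 1.03 × 409.6 × 58.35 × 0.5914 × 0.7660 = 11152 m
   = 11.15 km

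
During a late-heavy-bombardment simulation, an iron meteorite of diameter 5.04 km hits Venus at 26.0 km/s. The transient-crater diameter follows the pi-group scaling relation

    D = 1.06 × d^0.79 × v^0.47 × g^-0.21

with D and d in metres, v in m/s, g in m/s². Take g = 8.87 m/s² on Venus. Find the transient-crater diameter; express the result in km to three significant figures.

In SI units: d = 5040 m, v = 26000 m/s.
d^0.79 = 5040^0.79 = 841.2
v^0.47 = 26000^0.47 = 118.9
g^-0.21 = 8.87^-0.21 = 0.6323
D = 1.06 × 841.2 × 118.9 × 0.6323 = 67036 m
   = 67.04 km

D ≈ 67.0 km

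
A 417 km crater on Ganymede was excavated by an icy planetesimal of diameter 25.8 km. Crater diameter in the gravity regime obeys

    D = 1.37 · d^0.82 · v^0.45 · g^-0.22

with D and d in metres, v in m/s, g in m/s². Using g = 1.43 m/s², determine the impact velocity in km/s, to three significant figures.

Rearranging for v: v = [D / (1.37 · 25800^0.82 · 1.43^-0.22)]^(1/0.45).
D = 417000 m.
25800^0.82 = 4145
1.43^-0.22 = 0.9243
Denominator = 1.37 × 4145 × 0.9243 = 5249
D / 5249 = 417000 / 5249 = 79.44
v = 79.44^(1/0.45) = 79.44^2.2222 = 16683 m/s

v ≈ 16.7 km/s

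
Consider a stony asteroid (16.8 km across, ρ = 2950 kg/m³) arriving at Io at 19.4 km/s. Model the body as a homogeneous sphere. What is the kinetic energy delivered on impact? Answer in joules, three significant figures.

E ≈ 1.38 × 10^24 J

d = 16800 m; v = 19400 m/s.
Mass m = (π/6) ρ d³ = (π/6) × 2950 × (16800)³ = 7.324 × 10^15 kg
E = ½ m v² = 0.5 × 7.324 × 10^15 × (19400)² = 1.378 × 10^24 J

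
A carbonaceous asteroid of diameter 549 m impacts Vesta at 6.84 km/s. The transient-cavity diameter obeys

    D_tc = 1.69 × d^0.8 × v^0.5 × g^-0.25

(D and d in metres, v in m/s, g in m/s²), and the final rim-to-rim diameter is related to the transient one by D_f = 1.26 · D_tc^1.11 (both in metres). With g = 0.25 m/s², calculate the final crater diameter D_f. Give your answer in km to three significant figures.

v = 6840 m/s.
d^0.8 = 549^0.8 = 155.5
v^0.5 = 6840^0.5 = 82.70
g^-0.25 = 0.25^-0.25 = 1.414
D_tc = 1.69 × 155.5 × 82.70 × 1.414 = 30730 m
D_f = 1.26 × (30730)^1.11 = 1.207 × 10^5 m
     = 120.7 km

D_f ≈ 121 km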